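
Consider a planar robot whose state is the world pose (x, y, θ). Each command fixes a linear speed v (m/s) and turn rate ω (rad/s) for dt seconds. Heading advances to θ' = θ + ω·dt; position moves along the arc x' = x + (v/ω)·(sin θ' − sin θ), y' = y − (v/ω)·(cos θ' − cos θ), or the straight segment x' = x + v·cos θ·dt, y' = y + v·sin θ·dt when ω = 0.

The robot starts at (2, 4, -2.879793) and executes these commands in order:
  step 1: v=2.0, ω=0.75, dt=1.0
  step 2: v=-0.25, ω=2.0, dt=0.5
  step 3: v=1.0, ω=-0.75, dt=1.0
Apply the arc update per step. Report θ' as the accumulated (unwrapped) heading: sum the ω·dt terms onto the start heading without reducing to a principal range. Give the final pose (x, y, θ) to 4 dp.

(0.5009, 1.9835, -1.8798)

step 1: θ'=-2.1298 (R=2.6667) → pose (0.4294, 2.8384, -2.1298)
step 2: θ'=-1.1298 (R=-0.1250) → pose (0.4365, 2.9581, -1.1298)
step 3: θ'=-1.8798 (R=-1.3333) → pose (0.5009, 1.9835, -1.8798)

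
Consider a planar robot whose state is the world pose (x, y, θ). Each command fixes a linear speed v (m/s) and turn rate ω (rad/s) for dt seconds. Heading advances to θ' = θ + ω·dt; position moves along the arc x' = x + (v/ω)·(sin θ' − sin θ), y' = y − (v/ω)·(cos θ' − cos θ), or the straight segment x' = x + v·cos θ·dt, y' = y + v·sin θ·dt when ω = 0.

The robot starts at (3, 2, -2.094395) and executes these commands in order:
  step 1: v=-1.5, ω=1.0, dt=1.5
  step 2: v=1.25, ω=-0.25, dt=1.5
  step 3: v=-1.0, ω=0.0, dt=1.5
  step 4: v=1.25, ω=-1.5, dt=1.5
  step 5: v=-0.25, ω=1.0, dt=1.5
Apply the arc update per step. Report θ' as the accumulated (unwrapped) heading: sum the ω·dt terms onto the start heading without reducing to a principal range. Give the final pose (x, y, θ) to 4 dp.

(2.5297, 2.8260, -1.7194)

step 1: θ'=-0.5944 (R=-1.5000) → pose (2.5410, 3.9927, -0.5944)
step 2: θ'=-0.9694 (R=-5.0000) → pose (3.8637, 2.6793, -0.9694)
step 3: θ'=-0.9694 (straight) → pose (3.0150, 3.9161, -0.9694)
step 4: θ'=-3.2194 (R=-0.8333) → pose (2.2631, 2.6138, -3.2194)
step 5: θ'=-1.7194 (R=-0.2500) → pose (2.5297, 2.8260, -1.7194)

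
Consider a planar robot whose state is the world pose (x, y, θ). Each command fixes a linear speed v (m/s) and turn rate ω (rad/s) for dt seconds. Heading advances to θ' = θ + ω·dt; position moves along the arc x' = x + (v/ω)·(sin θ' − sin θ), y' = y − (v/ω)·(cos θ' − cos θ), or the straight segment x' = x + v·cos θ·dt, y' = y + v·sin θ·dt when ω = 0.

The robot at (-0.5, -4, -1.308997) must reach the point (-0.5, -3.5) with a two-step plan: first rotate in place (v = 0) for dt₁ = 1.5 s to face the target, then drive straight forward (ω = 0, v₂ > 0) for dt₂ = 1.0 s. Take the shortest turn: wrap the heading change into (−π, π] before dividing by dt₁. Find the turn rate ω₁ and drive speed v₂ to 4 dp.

ω₁ = 1.9199, v₂ = 0.5000

heading to target = atan2(-3.5−-4, -0.5−-0.5) = 1.5708
Δθ = wrap(1.5708 − -1.3090) = 2.8798; ω₁ = Δθ/dt₁ = 1.9199
distance = √((-0.5−-0.5)² + (-3.5−-4)²) = 0.5000; v₂ = distance/dt₂ = 0.5000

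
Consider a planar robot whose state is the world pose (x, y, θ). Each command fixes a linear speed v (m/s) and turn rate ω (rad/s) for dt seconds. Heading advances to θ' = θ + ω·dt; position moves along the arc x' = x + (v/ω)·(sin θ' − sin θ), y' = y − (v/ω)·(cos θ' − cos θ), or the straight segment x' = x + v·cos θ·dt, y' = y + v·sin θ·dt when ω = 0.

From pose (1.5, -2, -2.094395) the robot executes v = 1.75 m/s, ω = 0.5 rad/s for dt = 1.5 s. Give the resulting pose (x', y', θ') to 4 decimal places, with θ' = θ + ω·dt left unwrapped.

θ' = -2.0944 + 0.5·1.5 = -1.3444
R = v/ω = 1.75/0.5 = 3.5000
x' = 1.5 + 3.5000·(sin -1.3444 − sin -2.0944) = 1.1204
y' = -2 − 3.5000·(cos -1.3444 − cos -2.0944) = -4.5357

(1.1204, -4.5357, -1.3444)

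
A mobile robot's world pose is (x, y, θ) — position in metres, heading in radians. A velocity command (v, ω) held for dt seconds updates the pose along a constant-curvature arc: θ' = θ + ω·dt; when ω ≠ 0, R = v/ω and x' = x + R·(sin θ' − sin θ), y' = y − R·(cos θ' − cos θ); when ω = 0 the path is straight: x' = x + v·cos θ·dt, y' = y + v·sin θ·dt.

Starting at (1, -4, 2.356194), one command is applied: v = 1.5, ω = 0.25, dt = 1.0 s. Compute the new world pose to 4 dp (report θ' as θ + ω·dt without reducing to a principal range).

(-0.1815, -3.0822, 2.6062)

θ' = 2.3562 + 0.25·1.0 = 2.6062
R = v/ω = 1.5/0.25 = 6.0000
x' = 1 + 6.0000·(sin 2.6062 − sin 2.3562) = -0.1815
y' = -4 − 6.0000·(cos 2.6062 − cos 2.3562) = -3.0822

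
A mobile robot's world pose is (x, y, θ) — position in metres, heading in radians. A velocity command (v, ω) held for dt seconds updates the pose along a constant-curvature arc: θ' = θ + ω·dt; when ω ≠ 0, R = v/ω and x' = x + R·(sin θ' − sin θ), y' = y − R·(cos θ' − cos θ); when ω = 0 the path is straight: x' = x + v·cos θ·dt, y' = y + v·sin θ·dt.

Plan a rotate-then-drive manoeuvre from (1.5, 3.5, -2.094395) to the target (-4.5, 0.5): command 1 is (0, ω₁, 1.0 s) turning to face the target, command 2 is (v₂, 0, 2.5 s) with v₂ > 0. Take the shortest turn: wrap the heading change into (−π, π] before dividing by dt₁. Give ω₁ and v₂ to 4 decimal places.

heading to target = atan2(0.5−3.5, -4.5−1.5) = -2.6779
Δθ = wrap(-2.6779 − -2.0944) = -0.5836; ω₁ = Δθ/dt₁ = -0.5836
distance = √((-4.5−1.5)² + (0.5−3.5)²) = 6.7082; v₂ = distance/dt₂ = 2.6833

ω₁ = -0.5836, v₂ = 2.6833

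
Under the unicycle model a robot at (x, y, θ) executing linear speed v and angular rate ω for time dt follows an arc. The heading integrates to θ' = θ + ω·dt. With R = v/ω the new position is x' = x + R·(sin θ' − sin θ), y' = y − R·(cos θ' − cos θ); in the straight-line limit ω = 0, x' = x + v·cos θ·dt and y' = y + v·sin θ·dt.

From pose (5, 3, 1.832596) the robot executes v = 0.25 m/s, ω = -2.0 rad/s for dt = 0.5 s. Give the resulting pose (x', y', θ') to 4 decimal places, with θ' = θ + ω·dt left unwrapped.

(5.0283, 3.1165, 0.8326)

θ' = 1.8326 + -2.0·0.5 = 0.8326
R = v/ω = 0.25/-2.0 = -0.1250
x' = 5 + -0.1250·(sin 0.8326 − sin 1.8326) = 5.0283
y' = 3 − -0.1250·(cos 0.8326 − cos 1.8326) = 3.1165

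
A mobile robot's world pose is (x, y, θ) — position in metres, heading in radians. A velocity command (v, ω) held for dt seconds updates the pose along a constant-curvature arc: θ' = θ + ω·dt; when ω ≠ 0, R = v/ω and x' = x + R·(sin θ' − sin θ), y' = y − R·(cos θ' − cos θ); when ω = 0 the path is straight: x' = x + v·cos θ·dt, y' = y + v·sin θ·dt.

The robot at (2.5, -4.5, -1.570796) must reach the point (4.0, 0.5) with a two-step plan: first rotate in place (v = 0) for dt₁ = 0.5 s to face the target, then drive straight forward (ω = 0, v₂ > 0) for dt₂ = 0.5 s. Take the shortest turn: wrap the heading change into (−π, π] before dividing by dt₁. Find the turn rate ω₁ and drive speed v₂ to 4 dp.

ω₁ = 5.7003, v₂ = 10.4403

heading to target = atan2(0.5−-4.5, 4−2.5) = 1.2793
Δθ = wrap(1.2793 − -1.5708) = 2.8501; ω₁ = Δθ/dt₁ = 5.7003
distance = √((4−2.5)² + (0.5−-4.5)²) = 5.2202; v₂ = distance/dt₂ = 10.4403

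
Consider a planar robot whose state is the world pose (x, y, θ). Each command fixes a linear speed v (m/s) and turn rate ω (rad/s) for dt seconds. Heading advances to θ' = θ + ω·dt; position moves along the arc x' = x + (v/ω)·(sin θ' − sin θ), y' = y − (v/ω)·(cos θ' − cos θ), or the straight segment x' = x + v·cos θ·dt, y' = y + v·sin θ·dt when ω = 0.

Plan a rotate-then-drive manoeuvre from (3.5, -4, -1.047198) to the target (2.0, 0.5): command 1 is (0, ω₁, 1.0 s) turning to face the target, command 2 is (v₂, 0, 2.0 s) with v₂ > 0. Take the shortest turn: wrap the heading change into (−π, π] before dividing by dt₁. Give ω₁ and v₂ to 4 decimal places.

heading to target = atan2(0.5−-4, 2−3.5) = 1.8925
Δθ = wrap(1.8925 − -1.0472) = 2.9397; ω₁ = Δθ/dt₁ = 2.9397
distance = √((2−3.5)² + (0.5−-4)²) = 4.7434; v₂ = distance/dt₂ = 2.3717

ω₁ = 2.9397, v₂ = 2.3717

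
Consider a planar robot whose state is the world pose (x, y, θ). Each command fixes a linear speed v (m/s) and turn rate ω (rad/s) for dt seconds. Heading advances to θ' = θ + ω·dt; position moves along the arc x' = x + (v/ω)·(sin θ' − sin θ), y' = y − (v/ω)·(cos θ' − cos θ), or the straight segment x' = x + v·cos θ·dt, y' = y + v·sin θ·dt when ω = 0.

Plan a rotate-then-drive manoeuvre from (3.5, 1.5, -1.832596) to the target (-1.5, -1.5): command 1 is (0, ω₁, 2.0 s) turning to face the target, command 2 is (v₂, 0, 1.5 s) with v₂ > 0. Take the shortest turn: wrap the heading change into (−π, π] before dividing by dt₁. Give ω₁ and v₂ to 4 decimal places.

heading to target = atan2(-1.5−1.5, -1.5−3.5) = -2.6012
Δθ = wrap(-2.6012 − -1.8326) = -0.7686; ω₁ = Δθ/dt₁ = -0.3843
distance = √((-1.5−3.5)² + (-1.5−1.5)²) = 5.8310; v₂ = distance/dt₂ = 3.8873

ω₁ = -0.3843, v₂ = 3.8873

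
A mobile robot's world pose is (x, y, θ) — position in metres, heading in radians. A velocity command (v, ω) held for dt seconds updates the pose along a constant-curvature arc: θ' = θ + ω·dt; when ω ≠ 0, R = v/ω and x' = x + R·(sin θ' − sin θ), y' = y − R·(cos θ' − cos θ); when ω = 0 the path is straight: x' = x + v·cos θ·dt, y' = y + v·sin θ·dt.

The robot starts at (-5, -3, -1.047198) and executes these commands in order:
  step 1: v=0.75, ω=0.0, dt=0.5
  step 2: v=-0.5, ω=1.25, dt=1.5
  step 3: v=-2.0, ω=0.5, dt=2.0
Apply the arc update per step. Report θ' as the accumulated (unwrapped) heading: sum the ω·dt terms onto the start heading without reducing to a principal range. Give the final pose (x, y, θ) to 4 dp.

step 1: θ'=-1.0472 (straight) → pose (-4.8125, -3.3248, -1.0472)
step 2: θ'=0.8278 (R=-0.4000) → pose (-5.4535, -3.2542, 0.8278)
step 3: θ'=1.8278 (R=-4.0000) → pose (-6.3763, -6.9769, 1.8278)

(-6.3763, -6.9769, 1.8278)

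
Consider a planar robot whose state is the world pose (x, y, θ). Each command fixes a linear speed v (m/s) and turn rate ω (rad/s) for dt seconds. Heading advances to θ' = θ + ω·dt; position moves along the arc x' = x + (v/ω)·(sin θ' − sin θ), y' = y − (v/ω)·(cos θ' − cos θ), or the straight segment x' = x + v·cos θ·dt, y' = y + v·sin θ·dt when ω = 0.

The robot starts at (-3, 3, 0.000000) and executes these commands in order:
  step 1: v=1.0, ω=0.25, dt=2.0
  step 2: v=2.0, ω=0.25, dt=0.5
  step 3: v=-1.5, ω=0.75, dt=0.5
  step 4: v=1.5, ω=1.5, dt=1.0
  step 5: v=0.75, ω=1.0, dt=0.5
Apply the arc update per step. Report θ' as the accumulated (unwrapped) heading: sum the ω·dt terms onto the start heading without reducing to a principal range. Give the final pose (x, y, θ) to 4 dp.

step 1: θ'=0.5000 (R=4.0000) → pose (-1.0823, 3.4897, 0.5000)
step 2: θ'=0.6250 (R=8.0000) → pose (-0.2369, 4.0226, 0.6250)
step 3: θ'=1.0000 (R=-2.0000) → pose (-0.7497, 3.4813, 1.0000)
step 4: θ'=2.5000 (R=1.0000) → pose (-0.9927, 4.8227, 2.5000)
step 5: θ'=3.0000 (R=0.7500) → pose (-1.3357, 4.9644, 3.0000)

(-1.3357, 4.9644, 3.0000)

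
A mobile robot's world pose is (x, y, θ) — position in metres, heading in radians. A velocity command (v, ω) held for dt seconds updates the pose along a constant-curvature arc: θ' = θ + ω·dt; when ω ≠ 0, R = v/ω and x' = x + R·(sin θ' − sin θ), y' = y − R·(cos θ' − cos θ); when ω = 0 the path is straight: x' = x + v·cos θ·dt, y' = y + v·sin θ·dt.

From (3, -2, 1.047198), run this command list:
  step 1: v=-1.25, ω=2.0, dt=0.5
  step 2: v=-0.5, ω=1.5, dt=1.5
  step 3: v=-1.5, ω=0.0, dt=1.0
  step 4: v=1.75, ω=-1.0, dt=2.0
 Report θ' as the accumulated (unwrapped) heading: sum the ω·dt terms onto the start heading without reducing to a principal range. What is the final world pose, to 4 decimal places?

(1.2826, -1.6646, 2.2972)

step 1: θ'=2.0472 (R=-0.6250) → pose (2.9859, -2.5991, 2.0472)
step 2: θ'=4.2972 (R=-0.3333) → pose (3.5871, -2.5807, 4.2972)
step 3: θ'=4.2972 (straight) → pose (4.1921, -1.2081, 4.2972)
step 4: θ'=2.2972 (R=-1.7500) → pose (1.2826, -1.6646, 2.2972)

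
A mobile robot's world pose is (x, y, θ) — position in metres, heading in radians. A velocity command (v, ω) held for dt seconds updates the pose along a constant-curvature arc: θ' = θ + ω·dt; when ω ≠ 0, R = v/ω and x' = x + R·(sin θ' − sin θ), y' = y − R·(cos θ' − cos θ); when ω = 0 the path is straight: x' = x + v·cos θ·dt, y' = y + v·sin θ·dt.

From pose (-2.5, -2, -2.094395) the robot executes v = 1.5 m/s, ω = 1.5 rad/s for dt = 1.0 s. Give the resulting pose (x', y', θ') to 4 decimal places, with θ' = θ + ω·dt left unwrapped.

θ' = -2.0944 + 1.5·1.0 = -0.5944
R = v/ω = 1.5/1.5 = 1.0000
x' = -2.5 + 1.0000·(sin -0.5944 − sin -2.0944) = -2.1940
y' = -2 − 1.0000·(cos -0.5944 − cos -2.0944) = -3.3285

(-2.1940, -3.3285, -0.5944)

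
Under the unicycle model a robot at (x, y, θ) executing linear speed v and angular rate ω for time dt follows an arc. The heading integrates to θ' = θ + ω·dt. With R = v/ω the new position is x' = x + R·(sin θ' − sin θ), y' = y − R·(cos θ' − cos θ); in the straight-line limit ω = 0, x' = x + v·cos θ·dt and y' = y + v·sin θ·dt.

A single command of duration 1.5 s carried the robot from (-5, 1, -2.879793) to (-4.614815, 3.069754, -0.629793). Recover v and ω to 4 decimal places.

v = -1.7500, ω = 1.5000

Δθ = -0.629793 − -2.879793 = 2.250000
ω = Δθ/dt = 2.250000/1.5 = 1.5000
R = −Δy/(cos θ' − cos θ) = -1.1667
v = R·ω = -1.1667·1.5000 = -1.7500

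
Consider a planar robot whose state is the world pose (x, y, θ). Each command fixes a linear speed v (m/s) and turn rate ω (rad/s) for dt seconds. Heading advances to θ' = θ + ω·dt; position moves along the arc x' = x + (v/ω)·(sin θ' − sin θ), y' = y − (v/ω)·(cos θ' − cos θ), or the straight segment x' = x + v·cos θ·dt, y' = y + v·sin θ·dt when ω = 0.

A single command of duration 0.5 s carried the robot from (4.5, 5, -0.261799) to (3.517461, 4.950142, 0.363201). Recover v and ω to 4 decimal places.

Δθ = 0.363201 − -0.261799 = 0.625000
ω = Δθ/dt = 0.625000/0.5 = 1.2500
R = Δx/(sin θ' − sin θ) = -1.6000
v = R·ω = -1.6000·1.2500 = -2.0000

v = -2.0000, ω = 1.2500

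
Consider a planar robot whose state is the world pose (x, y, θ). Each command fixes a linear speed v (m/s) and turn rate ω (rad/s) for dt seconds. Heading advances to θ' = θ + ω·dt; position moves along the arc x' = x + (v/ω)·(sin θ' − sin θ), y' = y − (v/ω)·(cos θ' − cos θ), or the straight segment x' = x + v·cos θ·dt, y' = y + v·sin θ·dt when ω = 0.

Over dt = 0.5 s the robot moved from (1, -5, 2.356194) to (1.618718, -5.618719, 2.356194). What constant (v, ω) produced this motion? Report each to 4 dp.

v = -1.7500, ω = 0.0000

Δθ = 2.356194 − 2.356194 = 0.000000
ω = Δθ/dt = 0.000000/0.5 = 0.0000
ω = 0 → v = (Δx·cos θ + Δy·sin θ)/dt = -1.7500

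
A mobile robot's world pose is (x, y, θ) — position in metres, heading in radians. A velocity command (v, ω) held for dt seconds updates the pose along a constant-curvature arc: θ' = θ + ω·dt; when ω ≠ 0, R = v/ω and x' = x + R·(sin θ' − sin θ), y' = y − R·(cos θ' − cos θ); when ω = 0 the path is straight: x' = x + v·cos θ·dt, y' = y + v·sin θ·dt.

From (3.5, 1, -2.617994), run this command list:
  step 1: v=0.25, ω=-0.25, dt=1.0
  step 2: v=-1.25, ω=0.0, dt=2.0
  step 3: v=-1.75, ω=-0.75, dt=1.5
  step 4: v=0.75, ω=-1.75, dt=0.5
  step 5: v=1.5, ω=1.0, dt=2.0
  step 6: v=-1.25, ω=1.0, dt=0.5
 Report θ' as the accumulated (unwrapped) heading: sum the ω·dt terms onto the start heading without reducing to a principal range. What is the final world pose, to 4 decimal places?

step 1: θ'=-2.8680 (R=-1.0000) → pose (3.2702, 0.9032, -2.8680)
step 2: θ'=-2.8680 (straight) → pose (5.6772, 1.5787, -2.8680)
step 3: θ'=-3.9930 (R=2.3333) → pose (8.0628, 0.8697, -3.9930)
step 4: θ'=-4.8680 (R=-0.4286) → pose (7.9618, 1.2185, -4.8680)
step 5: θ'=-2.8680 (R=1.5000) → pose (6.0746, 2.8952, -2.8680)
step 6: θ'=-2.3680 (R=-1.2500) → pose (6.6103, 3.2044, -2.3680)

(6.6103, 3.2044, -2.3680)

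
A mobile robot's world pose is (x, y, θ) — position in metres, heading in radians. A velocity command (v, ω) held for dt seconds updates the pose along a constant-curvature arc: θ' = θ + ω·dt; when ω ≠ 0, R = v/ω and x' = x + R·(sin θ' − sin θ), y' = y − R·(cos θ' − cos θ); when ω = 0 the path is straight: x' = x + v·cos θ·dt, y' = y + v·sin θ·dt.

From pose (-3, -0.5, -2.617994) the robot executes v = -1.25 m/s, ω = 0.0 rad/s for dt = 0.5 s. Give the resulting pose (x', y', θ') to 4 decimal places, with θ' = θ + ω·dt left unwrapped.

θ' = -2.6180 + 0.0·0.5 = -2.6180
ω = 0 → straight: x' = -3 + -1.25·cos(-2.6180)·0.5 = -2.4587
y' = -0.5 + -1.25·sin(-2.6180)·0.5 = -0.1875

(-2.4587, -0.1875, -2.6180)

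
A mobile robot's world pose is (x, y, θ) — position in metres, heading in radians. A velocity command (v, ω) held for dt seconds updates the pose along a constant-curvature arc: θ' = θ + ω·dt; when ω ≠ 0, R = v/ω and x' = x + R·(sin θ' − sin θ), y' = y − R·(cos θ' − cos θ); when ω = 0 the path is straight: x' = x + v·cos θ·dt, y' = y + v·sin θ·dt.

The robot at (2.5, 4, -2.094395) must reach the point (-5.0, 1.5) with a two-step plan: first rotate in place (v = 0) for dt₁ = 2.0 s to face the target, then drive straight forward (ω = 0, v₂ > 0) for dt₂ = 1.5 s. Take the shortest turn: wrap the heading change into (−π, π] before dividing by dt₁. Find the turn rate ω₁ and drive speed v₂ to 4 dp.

heading to target = atan2(1.5−4, -5−2.5) = -2.8198
Δθ = wrap(-2.8198 − -2.0944) = -0.7254; ω₁ = Δθ/dt₁ = -0.3627
distance = √((-5−2.5)² + (1.5−4)²) = 7.9057; v₂ = distance/dt₂ = 5.2705

ω₁ = -0.3627, v₂ = 5.2705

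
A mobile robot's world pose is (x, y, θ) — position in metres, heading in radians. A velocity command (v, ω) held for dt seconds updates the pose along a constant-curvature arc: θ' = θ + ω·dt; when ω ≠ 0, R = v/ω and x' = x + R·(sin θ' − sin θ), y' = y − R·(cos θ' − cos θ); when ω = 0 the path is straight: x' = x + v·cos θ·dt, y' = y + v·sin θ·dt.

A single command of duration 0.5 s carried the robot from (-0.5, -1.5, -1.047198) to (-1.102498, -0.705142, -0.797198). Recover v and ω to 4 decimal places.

Δθ = -0.797198 − -1.047198 = 0.250000
ω = Δθ/dt = 0.250000/0.5 = 0.5000
R = −Δy/(cos θ' − cos θ) = -4.0000
v = R·ω = -4.0000·0.5000 = -2.0000

v = -2.0000, ω = 0.5000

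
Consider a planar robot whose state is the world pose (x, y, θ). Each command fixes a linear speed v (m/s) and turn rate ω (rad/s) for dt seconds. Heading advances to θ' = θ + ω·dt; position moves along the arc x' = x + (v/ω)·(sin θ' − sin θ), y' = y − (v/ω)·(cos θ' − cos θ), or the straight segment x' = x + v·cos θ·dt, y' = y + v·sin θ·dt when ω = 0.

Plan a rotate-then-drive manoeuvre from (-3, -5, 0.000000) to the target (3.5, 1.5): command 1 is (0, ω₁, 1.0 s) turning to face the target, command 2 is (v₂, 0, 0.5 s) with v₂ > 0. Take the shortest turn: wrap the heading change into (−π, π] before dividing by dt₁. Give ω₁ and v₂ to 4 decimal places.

heading to target = atan2(1.5−-5, 3.5−-3) = 0.7854
Δθ = wrap(0.7854 − 0.0000) = 0.7854; ω₁ = Δθ/dt₁ = 0.7854
distance = √((3.5−-3)² + (1.5−-5)²) = 9.1924; v₂ = distance/dt₂ = 18.3848

ω₁ = 0.7854, v₂ = 18.3848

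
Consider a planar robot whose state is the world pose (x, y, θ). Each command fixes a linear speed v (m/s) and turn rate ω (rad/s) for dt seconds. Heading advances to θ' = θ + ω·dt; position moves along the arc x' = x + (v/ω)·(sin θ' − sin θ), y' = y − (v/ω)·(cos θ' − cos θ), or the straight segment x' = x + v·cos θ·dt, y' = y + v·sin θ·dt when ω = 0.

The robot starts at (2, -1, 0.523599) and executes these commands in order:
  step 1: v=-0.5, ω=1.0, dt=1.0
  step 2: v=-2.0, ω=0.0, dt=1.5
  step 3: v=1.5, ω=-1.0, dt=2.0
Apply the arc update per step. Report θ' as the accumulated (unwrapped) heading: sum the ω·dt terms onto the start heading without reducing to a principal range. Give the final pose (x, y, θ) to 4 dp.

(3.7952, -3.1439, -0.4764)

step 1: θ'=1.5236 (R=-0.5000) → pose (1.7506, -1.4094, 1.5236)
step 2: θ'=1.5236 (straight) → pose (1.6090, -4.4061, 1.5236)
step 3: θ'=-0.4764 (R=-1.5000) → pose (3.7952, -3.1439, -0.4764)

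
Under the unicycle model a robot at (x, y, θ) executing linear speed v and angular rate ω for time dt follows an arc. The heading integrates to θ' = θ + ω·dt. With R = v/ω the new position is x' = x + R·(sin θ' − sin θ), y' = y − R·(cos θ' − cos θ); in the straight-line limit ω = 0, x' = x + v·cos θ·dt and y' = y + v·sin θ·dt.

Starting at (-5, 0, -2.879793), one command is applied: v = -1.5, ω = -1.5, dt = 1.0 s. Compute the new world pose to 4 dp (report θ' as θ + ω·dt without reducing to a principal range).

(-3.7960, -0.6394, -4.3798)

θ' = -2.8798 + -1.5·1.0 = -4.3798
R = v/ω = -1.5/-1.5 = 1.0000
x' = -5 + 1.0000·(sin -4.3798 − sin -2.8798) = -3.7960
y' = 0 − 1.0000·(cos -4.3798 − cos -2.8798) = -0.6394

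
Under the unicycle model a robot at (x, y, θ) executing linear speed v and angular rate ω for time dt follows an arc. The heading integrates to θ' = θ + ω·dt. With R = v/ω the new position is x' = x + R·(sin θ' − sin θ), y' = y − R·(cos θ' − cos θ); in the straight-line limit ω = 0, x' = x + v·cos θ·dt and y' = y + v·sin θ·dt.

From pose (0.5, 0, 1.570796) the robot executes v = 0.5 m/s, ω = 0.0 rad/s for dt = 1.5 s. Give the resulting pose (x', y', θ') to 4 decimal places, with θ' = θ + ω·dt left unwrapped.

θ' = 1.5708 + 0.0·1.5 = 1.5708
ω = 0 → straight: x' = 0.5 + 0.5·cos(1.5708)·1.5 = 0.5000
y' = 0 + 0.5·sin(1.5708)·1.5 = 0.7500

(0.5000, 0.7500, 1.5708)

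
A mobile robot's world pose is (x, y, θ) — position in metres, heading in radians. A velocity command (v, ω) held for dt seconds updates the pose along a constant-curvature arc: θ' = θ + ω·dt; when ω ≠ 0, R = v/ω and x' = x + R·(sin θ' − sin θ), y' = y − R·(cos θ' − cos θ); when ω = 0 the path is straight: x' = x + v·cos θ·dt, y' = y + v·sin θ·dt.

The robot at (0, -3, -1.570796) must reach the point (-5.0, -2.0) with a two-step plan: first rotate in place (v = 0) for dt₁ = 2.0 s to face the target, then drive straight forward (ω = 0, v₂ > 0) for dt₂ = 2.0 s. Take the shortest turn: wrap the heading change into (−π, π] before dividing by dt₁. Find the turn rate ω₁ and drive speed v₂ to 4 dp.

ω₁ = -0.8841, v₂ = 2.5495

heading to target = atan2(-2−-3, -5−0) = 2.9442
Δθ = wrap(2.9442 − -1.5708) = -1.7682; ω₁ = Δθ/dt₁ = -0.8841
distance = √((-5−0)² + (-2−-3)²) = 5.0990; v₂ = distance/dt₂ = 2.5495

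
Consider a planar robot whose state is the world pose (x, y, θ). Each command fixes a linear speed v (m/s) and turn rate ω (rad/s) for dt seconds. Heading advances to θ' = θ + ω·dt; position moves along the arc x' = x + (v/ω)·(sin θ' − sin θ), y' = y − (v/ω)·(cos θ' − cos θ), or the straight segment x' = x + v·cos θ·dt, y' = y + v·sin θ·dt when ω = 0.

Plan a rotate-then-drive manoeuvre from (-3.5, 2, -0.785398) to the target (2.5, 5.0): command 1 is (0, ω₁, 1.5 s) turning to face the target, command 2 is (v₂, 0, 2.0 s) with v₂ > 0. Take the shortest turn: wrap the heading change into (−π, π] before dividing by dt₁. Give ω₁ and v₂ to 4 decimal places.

ω₁ = 0.8327, v₂ = 3.3541

heading to target = atan2(5−2, 2.5−-3.5) = 0.4636
Δθ = wrap(0.4636 − -0.7854) = 1.2490; ω₁ = Δθ/dt₁ = 0.8327
distance = √((2.5−-3.5)² + (5−2)²) = 6.7082; v₂ = distance/dt₂ = 3.3541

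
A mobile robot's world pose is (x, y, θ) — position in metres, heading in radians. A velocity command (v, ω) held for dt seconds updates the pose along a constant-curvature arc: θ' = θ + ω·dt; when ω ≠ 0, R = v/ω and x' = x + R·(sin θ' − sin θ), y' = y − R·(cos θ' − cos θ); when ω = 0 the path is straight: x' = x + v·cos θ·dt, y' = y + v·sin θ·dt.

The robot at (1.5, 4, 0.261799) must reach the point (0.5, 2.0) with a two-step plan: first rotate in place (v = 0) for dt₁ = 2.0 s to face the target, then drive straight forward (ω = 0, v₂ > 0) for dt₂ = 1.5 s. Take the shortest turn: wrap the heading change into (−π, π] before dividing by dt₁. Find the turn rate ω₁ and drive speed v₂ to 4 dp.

ω₁ = -1.1481, v₂ = 1.4907

heading to target = atan2(2−4, 0.5−1.5) = -2.0344
Δθ = wrap(-2.0344 − 0.2618) = -2.2962; ω₁ = Δθ/dt₁ = -1.1481
distance = √((0.5−1.5)² + (2−4)²) = 2.2361; v₂ = distance/dt₂ = 1.4907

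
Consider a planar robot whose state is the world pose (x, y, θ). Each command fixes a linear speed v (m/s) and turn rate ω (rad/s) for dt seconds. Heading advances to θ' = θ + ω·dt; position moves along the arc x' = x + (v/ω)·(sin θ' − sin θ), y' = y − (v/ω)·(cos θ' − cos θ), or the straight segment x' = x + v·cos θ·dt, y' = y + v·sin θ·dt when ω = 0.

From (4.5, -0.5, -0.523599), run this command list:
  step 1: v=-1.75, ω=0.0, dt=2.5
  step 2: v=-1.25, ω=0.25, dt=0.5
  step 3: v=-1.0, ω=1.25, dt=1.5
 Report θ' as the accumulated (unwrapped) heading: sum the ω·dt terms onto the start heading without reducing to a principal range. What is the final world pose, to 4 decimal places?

step 1: θ'=-0.5236 (straight) → pose (0.7111, 1.6875, -0.5236)
step 2: θ'=-0.3986 (R=-5.0000) → pose (0.1518, 1.9654, -0.3986)
step 3: θ'=1.4764 (R=-0.8000) → pose (-0.9552, 1.3035, 1.4764)

(-0.9552, 1.3035, 1.4764)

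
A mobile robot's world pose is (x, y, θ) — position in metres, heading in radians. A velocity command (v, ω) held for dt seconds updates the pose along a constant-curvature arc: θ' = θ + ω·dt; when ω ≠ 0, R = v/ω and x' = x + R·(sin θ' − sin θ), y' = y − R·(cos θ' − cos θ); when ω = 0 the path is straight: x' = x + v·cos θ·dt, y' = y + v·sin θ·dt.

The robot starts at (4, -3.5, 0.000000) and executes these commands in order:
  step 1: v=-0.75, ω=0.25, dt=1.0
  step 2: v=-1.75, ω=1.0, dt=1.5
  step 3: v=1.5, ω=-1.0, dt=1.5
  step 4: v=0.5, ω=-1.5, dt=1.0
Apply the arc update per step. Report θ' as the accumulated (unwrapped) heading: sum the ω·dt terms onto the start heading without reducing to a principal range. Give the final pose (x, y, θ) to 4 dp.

(3.4724, -4.0979, -1.2500)

step 1: θ'=0.2500 (R=-3.0000) → pose (3.2578, -3.5933, 0.2500)
step 2: θ'=1.7500 (R=-1.7500) → pose (1.9688, -5.6008, 1.7500)
step 3: θ'=0.2500 (R=-1.5000) → pose (3.0736, -3.8801, 0.2500)
step 4: θ'=-1.2500 (R=-0.3333) → pose (3.4724, -4.0979, -1.2500)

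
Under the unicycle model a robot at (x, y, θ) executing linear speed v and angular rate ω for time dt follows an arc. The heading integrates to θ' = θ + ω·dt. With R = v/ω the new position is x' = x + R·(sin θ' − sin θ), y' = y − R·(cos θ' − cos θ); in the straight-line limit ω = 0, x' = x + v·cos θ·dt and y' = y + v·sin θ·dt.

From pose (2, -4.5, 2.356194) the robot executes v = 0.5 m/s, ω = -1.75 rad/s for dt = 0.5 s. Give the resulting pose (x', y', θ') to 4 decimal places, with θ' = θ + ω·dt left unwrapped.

(1.9175, -4.2724, 1.4812)

θ' = 2.3562 + -1.75·0.5 = 1.4812
R = v/ω = 0.5/-1.75 = -0.2857
x' = 2 + -0.2857·(sin 1.4812 − sin 2.3562) = 1.9175
y' = -4.5 − -0.2857·(cos 1.4812 − cos 2.3562) = -4.2724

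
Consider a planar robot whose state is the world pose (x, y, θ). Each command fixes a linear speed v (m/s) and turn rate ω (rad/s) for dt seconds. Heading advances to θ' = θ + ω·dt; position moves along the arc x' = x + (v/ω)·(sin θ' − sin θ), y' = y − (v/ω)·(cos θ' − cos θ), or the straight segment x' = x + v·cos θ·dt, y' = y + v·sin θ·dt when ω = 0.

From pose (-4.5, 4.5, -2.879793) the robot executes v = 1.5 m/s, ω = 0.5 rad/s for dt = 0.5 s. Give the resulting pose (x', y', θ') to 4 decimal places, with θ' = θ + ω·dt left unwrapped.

θ' = -2.8798 + 0.5·0.5 = -2.6298
R = v/ω = 1.5/0.5 = 3.0000
x' = -4.5 + 3.0000·(sin -2.6298 − sin -2.8798) = -5.1928
y' = 4.5 − 3.0000·(cos -2.6298 − cos -2.8798) = 4.2178

(-5.1928, 4.2178, -2.6298)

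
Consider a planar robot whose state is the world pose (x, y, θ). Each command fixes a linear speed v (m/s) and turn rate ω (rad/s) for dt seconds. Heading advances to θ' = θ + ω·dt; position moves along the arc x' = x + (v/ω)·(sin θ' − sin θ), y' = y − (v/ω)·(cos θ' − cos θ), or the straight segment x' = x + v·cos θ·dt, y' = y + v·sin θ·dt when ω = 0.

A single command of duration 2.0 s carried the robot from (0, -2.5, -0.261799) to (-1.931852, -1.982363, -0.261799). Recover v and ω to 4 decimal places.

Δθ = -0.261799 − -0.261799 = 0.000000
ω = Δθ/dt = 0.000000/2.0 = 0.0000
ω = 0 → v = (Δx·cos θ + Δy·sin θ)/dt = -1.0000

v = -1.0000, ω = 0.0000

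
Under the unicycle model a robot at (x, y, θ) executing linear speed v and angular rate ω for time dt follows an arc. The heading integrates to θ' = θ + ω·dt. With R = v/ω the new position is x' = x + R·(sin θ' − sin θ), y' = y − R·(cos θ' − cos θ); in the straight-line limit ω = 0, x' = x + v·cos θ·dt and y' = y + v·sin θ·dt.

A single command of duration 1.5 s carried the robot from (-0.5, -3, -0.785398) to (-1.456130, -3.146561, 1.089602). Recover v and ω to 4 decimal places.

Δθ = 1.089602 − -0.785398 = 1.875000
ω = Δθ/dt = 1.875000/1.5 = 1.2500
R = Δx/(sin θ' − sin θ) = -0.6000
v = R·ω = -0.6000·1.2500 = -0.7500

v = -0.7500, ω = 1.2500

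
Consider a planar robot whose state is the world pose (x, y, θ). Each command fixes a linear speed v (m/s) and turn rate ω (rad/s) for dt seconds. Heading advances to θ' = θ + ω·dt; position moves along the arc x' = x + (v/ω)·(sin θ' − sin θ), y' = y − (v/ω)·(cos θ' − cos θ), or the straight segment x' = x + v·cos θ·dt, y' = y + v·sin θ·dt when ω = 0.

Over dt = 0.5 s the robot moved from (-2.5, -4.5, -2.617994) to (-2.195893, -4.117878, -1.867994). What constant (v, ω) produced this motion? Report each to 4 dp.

v = -1.0000, ω = 1.5000

Δθ = -1.867994 − -2.617994 = 0.750000
ω = Δθ/dt = 0.750000/0.5 = 1.5000
R = −Δy/(cos θ' − cos θ) = -0.6667
v = R·ω = -0.6667·1.5000 = -1.0000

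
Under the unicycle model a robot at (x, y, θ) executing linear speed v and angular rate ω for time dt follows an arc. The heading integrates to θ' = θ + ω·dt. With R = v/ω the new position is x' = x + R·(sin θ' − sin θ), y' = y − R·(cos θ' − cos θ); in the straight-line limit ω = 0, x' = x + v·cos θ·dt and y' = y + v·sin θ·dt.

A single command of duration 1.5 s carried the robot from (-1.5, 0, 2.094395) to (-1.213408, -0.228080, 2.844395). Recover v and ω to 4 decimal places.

v = -0.2500, ω = 0.5000

Δθ = 2.844395 − 2.094395 = 0.750000
ω = Δθ/dt = 0.750000/1.5 = 0.5000
R = Δx/(sin θ' − sin θ) = -0.5000
v = R·ω = -0.5000·0.5000 = -0.2500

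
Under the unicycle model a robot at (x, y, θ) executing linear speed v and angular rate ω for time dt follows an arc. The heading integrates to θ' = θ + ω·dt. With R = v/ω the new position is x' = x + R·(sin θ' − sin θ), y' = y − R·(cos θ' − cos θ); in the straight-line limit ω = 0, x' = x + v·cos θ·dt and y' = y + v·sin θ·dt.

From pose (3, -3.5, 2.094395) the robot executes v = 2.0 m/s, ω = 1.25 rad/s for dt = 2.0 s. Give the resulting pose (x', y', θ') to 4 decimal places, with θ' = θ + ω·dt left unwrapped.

θ' = 2.0944 + 1.25·2.0 = 4.5944
R = v/ω = 2.0/1.25 = 1.6000
x' = 3 + 1.6000·(sin 4.5944 − sin 2.0944) = 0.0255
y' = -3.5 − 1.6000·(cos 4.5944 − cos 2.0944) = -4.1116

(0.0255, -4.1116, 4.5944)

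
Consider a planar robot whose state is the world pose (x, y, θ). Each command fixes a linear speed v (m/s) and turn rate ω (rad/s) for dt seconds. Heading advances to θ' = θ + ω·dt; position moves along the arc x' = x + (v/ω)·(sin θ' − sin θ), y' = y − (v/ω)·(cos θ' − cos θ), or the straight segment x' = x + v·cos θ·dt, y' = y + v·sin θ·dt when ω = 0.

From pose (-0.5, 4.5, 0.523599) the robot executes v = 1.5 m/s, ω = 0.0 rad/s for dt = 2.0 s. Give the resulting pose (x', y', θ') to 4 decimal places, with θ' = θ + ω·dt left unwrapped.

(2.0981, 6.0000, 0.5236)

θ' = 0.5236 + 0.0·2.0 = 0.5236
ω = 0 → straight: x' = -0.5 + 1.5·cos(0.5236)·2.0 = 2.0981
y' = 4.5 + 1.5·sin(0.5236)·2.0 = 6.0000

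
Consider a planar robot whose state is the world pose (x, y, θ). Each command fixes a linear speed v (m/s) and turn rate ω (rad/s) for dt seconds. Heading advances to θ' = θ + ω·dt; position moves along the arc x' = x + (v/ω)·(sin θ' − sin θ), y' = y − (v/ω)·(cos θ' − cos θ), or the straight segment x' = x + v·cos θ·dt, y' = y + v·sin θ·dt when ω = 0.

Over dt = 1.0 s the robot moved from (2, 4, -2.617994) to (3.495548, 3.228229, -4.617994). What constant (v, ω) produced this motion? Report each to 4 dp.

v = -2.0000, ω = -2.0000

Δθ = -4.617994 − -2.617994 = -2.000000
ω = Δθ/dt = -2.000000/1.0 = -2.0000
R = Δx/(sin θ' − sin θ) = 1.0000
v = R·ω = 1.0000·-2.0000 = -2.0000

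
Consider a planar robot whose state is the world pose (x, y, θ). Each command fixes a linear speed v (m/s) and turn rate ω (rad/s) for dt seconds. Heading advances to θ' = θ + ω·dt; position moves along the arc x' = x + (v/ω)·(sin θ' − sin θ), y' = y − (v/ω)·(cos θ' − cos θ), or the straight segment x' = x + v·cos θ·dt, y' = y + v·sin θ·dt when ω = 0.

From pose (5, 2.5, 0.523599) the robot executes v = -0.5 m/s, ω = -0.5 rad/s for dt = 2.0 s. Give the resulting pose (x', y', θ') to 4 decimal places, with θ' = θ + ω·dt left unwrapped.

(4.0414, 2.4774, -0.4764)

θ' = 0.5236 + -0.5·2.0 = -0.4764
R = v/ω = -0.5/-0.5 = 1.0000
x' = 5 + 1.0000·(sin -0.4764 − sin 0.5236) = 4.0414
y' = 2.5 − 1.0000·(cos -0.4764 − cos 0.5236) = 2.4774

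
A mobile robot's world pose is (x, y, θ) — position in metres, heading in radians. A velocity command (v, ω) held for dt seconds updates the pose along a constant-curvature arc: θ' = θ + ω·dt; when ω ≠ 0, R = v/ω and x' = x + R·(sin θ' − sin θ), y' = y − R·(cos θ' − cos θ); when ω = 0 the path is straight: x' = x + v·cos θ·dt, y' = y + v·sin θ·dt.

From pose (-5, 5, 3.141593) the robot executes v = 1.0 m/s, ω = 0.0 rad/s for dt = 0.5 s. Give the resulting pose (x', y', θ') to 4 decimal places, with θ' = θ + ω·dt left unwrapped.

(-5.5000, 5.0000, 3.1416)

θ' = 3.1416 + 0.0·0.5 = 3.1416
ω = 0 → straight: x' = -5 + 1.0·cos(3.1416)·0.5 = -5.5000
y' = 5 + 1.0·sin(3.1416)·0.5 = 5.0000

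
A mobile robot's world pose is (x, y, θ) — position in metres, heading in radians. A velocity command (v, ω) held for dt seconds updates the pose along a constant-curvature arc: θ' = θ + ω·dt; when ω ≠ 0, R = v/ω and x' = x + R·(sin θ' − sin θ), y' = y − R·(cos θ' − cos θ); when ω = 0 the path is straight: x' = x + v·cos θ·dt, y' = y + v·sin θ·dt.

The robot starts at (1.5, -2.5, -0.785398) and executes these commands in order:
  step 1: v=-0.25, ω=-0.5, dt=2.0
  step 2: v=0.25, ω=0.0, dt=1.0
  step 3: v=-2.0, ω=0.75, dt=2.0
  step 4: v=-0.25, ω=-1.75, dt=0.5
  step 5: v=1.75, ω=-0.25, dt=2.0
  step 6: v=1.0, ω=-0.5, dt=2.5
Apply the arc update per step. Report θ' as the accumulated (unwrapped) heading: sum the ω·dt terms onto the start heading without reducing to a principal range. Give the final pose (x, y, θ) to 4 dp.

step 1: θ'=-1.7854 (R=0.5000) → pose (1.3650, -2.0400, -1.7854)
step 2: θ'=-1.7854 (straight) → pose (1.3118, -2.2842, -1.7854)
step 3: θ'=-0.2854 (R=-2.6667) → pose (-0.5429, 0.8425, -0.2854)
step 4: θ'=-1.1604 (R=0.1429) → pose (-0.6337, 0.9225, -1.1604)
step 5: θ'=-1.6604 (R=-7.0000) → pose (-0.0805, -2.4967, -1.6604)
step 6: θ'=-2.9104 (R=-2.0000) → pose (-1.6142, -4.2645, -2.9104)

(-1.6142, -4.2645, -2.9104)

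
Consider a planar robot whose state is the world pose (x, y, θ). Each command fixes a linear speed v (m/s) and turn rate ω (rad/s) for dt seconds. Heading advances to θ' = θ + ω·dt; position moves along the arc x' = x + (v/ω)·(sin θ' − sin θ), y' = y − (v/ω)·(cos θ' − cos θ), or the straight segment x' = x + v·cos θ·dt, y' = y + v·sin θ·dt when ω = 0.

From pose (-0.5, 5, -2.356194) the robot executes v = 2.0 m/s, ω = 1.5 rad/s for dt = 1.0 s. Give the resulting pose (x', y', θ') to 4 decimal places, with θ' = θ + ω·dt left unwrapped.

θ' = -2.3562 + 1.5·1.0 = -0.8562
R = v/ω = 2.0/1.5 = 1.3333
x' = -0.5 + 1.3333·(sin -0.8562 − sin -2.3562) = -0.5643
y' = 5 − 1.3333·(cos -0.8562 − cos -2.3562) = 3.1834

(-0.5643, 3.1834, -0.8562)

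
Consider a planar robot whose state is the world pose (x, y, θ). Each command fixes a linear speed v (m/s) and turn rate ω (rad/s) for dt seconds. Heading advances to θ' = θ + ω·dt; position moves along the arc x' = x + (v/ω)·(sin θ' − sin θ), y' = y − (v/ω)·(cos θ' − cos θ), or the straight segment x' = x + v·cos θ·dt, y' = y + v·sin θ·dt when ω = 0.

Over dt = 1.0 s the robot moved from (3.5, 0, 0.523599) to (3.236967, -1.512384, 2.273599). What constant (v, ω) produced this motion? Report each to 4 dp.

Δθ = 2.273599 − 0.523599 = 1.750000
ω = Δθ/dt = 1.750000/1.0 = 1.7500
R = −Δy/(cos θ' − cos θ) = -1.0000
v = R·ω = -1.0000·1.7500 = -1.7500

v = -1.7500, ω = 1.7500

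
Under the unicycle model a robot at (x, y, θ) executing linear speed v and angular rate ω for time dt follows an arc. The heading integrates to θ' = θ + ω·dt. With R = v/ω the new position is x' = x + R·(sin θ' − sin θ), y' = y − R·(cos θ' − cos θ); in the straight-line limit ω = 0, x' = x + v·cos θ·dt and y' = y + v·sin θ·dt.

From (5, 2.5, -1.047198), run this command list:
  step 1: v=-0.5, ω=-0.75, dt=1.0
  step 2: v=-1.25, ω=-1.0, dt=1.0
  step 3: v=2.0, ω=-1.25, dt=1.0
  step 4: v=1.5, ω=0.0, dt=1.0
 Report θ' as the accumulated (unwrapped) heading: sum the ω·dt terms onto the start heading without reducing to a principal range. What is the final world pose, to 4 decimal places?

(2.9989, 5.5777, -4.0472)

step 1: θ'=-1.7972 (R=0.6667) → pose (4.9277, 2.9830, -1.7972)
step 2: θ'=-2.7972 (R=1.2500) → pose (5.7238, 3.8790, -2.7972)
step 3: θ'=-4.0472 (R=-1.6000) → pose (3.9247, 4.3975, -4.0472)
step 4: θ'=-4.0472 (straight) → pose (2.9989, 5.5777, -4.0472)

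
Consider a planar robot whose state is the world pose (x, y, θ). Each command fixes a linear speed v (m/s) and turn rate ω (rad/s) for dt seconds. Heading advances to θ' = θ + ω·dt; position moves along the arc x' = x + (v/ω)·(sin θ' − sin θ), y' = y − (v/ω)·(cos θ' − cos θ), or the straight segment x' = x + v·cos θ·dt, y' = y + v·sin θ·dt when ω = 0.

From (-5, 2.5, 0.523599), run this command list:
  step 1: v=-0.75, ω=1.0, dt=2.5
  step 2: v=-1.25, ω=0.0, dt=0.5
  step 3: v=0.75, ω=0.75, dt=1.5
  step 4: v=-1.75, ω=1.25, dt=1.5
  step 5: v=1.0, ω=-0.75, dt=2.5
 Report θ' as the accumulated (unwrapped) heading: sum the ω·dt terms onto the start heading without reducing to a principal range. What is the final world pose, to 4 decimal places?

(-5.0948, 0.6735, 4.1486)

step 1: θ'=3.0236 (R=-0.7500) → pose (-4.7133, 1.1057, 3.0236)
step 2: θ'=3.0236 (straight) → pose (-4.0926, 1.0321, 3.0236)
step 3: θ'=4.1486 (R=1.0000) → pose (-5.0556, 0.5735, 4.1486)
step 4: θ'=6.0236 (R=-1.4000) → pose (-5.8796, 2.6747, 6.0236)
step 5: θ'=4.1486 (R=-1.3333) → pose (-5.0948, 0.6735, 4.1486)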